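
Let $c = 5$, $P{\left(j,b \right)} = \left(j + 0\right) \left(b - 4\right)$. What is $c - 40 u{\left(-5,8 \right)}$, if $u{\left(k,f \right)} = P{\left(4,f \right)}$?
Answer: $-635$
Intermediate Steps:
$P{\left(j,b \right)} = j \left(-4 + b\right)$
$u{\left(k,f \right)} = -16 + 4 f$ ($u{\left(k,f \right)} = 4 \left(-4 + f\right) = -16 + 4 f$)
$c - 40 u{\left(-5,8 \right)} = 5 - 40 \left(-16 + 4 \cdot 8\right) = 5 - 40 \left(-16 + 32\right) = 5 - 640 = -635$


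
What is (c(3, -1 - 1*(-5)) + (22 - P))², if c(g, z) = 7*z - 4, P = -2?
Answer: 2304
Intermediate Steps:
c(g, z) = -4 + 7*z
(c(3, -1 - 1*(-5)) + (22 - P))² = ((-4 + 7*(-1 - 1*(-5))) + (22 - 1*(-2)))² = ((-4 + 7*(-1 + 5)) + (22 + 2))² = ((-4 + 7*4) + 24)² = ((-4 + 28) + 24)² = (24 + 24)² = 48² = 2304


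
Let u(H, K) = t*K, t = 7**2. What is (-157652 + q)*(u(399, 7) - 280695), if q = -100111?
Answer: 72264372576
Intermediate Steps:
t = 49
u(H, K) = 49*K
(-157652 + q)*(u(399, 7) - 280695) = (-157652 - 100111)*(49*7 - 280695) = -257763*(343 - 280695) = -257763*(-280352) = 72264372576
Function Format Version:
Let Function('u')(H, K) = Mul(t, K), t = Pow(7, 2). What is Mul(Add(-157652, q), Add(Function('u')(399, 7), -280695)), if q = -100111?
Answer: 72264372576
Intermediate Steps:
t = 49
Function('u')(H, K) = Mul(49, K)
Mul(Add(-157652, q), Add(Function('u')(399, 7), -280695)) = Mul(Add(-157652, -100111), Add(Mul(49, 7), -280695)) = Mul(-257763, Add(343, -280695)) = Mul(-257763, -280352) = 72264372576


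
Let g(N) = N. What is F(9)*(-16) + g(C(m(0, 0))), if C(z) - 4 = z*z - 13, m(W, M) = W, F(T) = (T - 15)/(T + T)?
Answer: -11/3 ≈ -3.6667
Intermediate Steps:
F(T) = (-15 + T)/(2*T) (F(T) = (-15 + T)/((2*T)) = (-15 + T)*(1/(2*T)) = (-15 + T)/(2*T))
C(z) = -9 + z² (C(z) = 4 + (z*z - 13) = 4 + (z² - 13) = 4 + (-13 + z²) = -9 + z²)
F(9)*(-16) + g(C(m(0, 0))) = ((½)*(-15 + 9)/9)*(-16) + (-9 + 0²) = ((½)*(⅑)*(-6))*(-16) + (-9 + 0) = -⅓*(-16) - 9 = 16/3 - 9 = -11/3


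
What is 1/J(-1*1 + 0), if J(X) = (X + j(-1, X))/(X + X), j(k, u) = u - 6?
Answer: ¼ ≈ 0.25000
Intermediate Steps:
j(k, u) = -6 + u
J(X) = (-6 + 2*X)/(2*X) (J(X) = (X + (-6 + X))/(X + X) = (-6 + 2*X)/((2*X)) = (-6 + 2*X)*(1/(2*X)) = (-6 + 2*X)/(2*X))
1/J(-1*1 + 0) = 1/((-3 + (-1*1 + 0))/(-1*1 + 0)) = 1/((-3 + (-1 + 0))/(-1 + 0)) = 1/((-3 - 1)/(-1)) = 1/(-1*(-4)) = 1/4 = ¼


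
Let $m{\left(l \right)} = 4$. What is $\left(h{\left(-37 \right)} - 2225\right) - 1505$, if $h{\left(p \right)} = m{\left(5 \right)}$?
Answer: $-3726$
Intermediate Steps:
$h{\left(p \right)} = 4$
$\left(h{\left(-37 \right)} - 2225\right) - 1505 = \left(4 - 2225\right) - 1505 = -2221 - 1505 = -3726$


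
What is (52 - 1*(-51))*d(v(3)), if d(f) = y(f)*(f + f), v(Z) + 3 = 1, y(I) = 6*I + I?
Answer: 5768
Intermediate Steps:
y(I) = 7*I
v(Z) = -2 (v(Z) = -3 + 1 = -2)
d(f) = 14*f² (d(f) = (7*f)*(f + f) = (7*f)*(2*f) = 14*f²)
(52 - 1*(-51))*d(v(3)) = (52 - 1*(-51))*(14*(-2)²) = (52 + 51)*(14*4) = 103*56 = 5768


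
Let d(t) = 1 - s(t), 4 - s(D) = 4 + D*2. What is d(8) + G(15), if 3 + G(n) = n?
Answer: 29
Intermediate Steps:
s(D) = -2*D (s(D) = 4 - (4 + D*2) = 4 - (4 + 2*D) = 4 + (-4 - 2*D) = -2*D)
G(n) = -3 + n
d(t) = 1 + 2*t (d(t) = 1 - (-2)*t = 1 + 2*t)
d(8) + G(15) = (1 + 2*8) + (-3 + 15) = (1 + 16) + 12 = 17 + 12 = 29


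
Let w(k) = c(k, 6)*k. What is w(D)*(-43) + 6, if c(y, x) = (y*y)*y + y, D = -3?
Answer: -3864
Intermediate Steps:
c(y, x) = y + y³ (c(y, x) = y²*y + y = y³ + y = y + y³)
w(k) = k*(k + k³) (w(k) = (k + k³)*k = k*(k + k³))
w(D)*(-43) + 6 = ((-3)² + (-3)⁴)*(-43) + 6 = (9 + 81)*(-43) + 6 = 90*(-43) + 6 = -3870 + 6 = -3864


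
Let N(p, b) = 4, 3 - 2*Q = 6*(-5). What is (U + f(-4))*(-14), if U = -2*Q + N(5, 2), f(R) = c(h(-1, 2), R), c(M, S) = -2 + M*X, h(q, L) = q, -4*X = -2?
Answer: 441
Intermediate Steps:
Q = 33/2 (Q = 3/2 - 3*(-5) = 3/2 - ½*(-30) = 3/2 + 15 = 33/2 ≈ 16.500)
X = ½ (X = -¼*(-2) = ½ ≈ 0.50000)
c(M, S) = -2 + M/2 (c(M, S) = -2 + M*(½) = -2 + M/2)
f(R) = -5/2 (f(R) = -2 + (½)*(-1) = -2 - ½ = -5/2)
U = -29 (U = -2*33/2 + 4 = -33 + 4 = -29)
(U + f(-4))*(-14) = (-29 - 5/2)*(-14) = -63/2*(-14) = 441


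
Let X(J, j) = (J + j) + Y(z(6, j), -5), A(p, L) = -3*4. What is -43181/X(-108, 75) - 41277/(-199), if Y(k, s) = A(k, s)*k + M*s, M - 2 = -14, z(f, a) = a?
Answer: 44627840/173727 ≈ 256.88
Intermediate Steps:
A(p, L) = -12
M = -12 (M = 2 - 14 = -12)
Y(k, s) = -12*k - 12*s
X(J, j) = 60 + J - 11*j (X(J, j) = (J + j) + (-12*j - 12*(-5)) = (J + j) + (-12*j + 60) = (J + j) + (60 - 12*j) = 60 + J - 11*j)
-43181/X(-108, 75) - 41277/(-199) = -43181/(60 - 108 - 11*75) - 41277/(-199) = -43181/(60 - 108 - 825) - 41277*(-1/199) = -43181/(-873) + 41277/199 = -43181*(-1/873) + 41277/199 = 43181/873 + 41277/199 = 44627840/173727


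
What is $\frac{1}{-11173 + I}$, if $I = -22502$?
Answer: $- \frac{1}{33675} \approx -2.9696 \cdot 10^{-5}$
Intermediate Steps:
$\frac{1}{-11173 + I} = \frac{1}{-11173 - 22502} = \frac{1}{-33675} = - \frac{1}{33675}$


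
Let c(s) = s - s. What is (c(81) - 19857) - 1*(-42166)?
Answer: 22309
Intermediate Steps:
c(s) = 0
(c(81) - 19857) - 1*(-42166) = (0 - 19857) - 1*(-42166) = -19857 + 42166 = 22309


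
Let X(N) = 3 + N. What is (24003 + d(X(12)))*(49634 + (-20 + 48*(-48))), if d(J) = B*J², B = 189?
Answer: 3147439680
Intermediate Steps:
d(J) = 189*J²
(24003 + d(X(12)))*(49634 + (-20 + 48*(-48))) = (24003 + 189*(3 + 12)²)*(49634 + (-20 + 48*(-48))) = (24003 + 189*15²)*(49634 + (-20 - 2304)) = (24003 + 189*225)*(49634 - 2324) = (24003 + 42525)*47310 = 66528*47310 = 3147439680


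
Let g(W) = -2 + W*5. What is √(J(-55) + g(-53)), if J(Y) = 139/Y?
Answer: 2*I*√203830/55 ≈ 16.417*I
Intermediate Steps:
g(W) = -2 + 5*W
√(J(-55) + g(-53)) = √(139/(-55) + (-2 + 5*(-53))) = √(139*(-1/55) + (-2 - 265)) = √(-139/55 - 267) = √(-14824/55) = 2*I*√203830/55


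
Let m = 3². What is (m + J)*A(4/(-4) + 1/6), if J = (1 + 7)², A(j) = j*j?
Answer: 1825/36 ≈ 50.694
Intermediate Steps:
A(j) = j²
m = 9
J = 64 (J = 8² = 64)
(m + J)*A(4/(-4) + 1/6) = (9 + 64)*(4/(-4) + 1/6)² = 73*(4*(-¼) + 1*(⅙))² = 73*(-1 + ⅙)² = 73*(-⅚)² = 73*(25/36) = 1825/36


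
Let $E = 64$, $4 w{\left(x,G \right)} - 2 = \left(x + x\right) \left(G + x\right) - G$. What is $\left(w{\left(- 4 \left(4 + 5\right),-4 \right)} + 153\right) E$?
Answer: $55968$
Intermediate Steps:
$w{\left(x,G \right)} = \frac{1}{2} - \frac{G}{4} + \frac{x \left(G + x\right)}{2}$ ($w{\left(x,G \right)} = \frac{1}{2} + \frac{\left(x + x\right) \left(G + x\right) - G}{4} = \frac{1}{2} + \frac{2 x \left(G + x\right) - G}{4} = \frac{1}{2} + \frac{- G + 2 x \left(G + x\right)}{4} = \frac{1}{2} - \left(\frac{G}{4} - \frac{x \left(G + x\right)}{2}\right) = \frac{1}{2} - \frac{G}{4} + \frac{x \left(G + x\right)}{2}$)
$\left(w{\left(- 4 \left(4 + 5\right),-4 \right)} + 153\right) E = \left(\left(\frac{1}{2} + \frac{\left(- 4 \left(4 + 5\right)\right)^{2}}{2} - -1 + \frac{1}{2} \left(-4\right) \left(- 4 \left(4 + 5\right)\right)\right) + 153\right) 64 = \left(\left(\frac{1}{2} + \frac{\left(\left(-4\right) 9\right)^{2}}{2} + 1 + \frac{1}{2} \left(-4\right) \left(\left(-4\right) 9\right)\right) + 153\right) 64 = \left(\left(\frac{1}{2} + \frac{\left(-36\right)^{2}}{2} + 1 + \frac{1}{2} \left(-4\right) \left(-36\right)\right) + 153\right) 64 = \left(\left(\frac{1}{2} + \frac{1}{2} \cdot 1296 + 1 + 72\right) + 153\right) 64 = \left(\left(\frac{1}{2} + 648 + 1 + 72\right) + 153\right) 64 = \left(\frac{1443}{2} + 153\right) 64 = \frac{1749}{2} \cdot 64 = 55968$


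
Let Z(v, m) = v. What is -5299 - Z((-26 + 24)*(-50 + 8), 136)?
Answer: -5383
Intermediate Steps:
-5299 - Z((-26 + 24)*(-50 + 8), 136) = -5299 - (-26 + 24)*(-50 + 8) = -5299 - (-2)*(-42) = -5299 - 1*84 = -5299 - 84 = -5383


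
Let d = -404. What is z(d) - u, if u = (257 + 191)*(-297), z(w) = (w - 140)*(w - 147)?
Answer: 432800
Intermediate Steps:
z(w) = (-147 + w)*(-140 + w) (z(w) = (-140 + w)*(-147 + w) = (-147 + w)*(-140 + w))
u = -133056 (u = 448*(-297) = -133056)
z(d) - u = (20580 + (-404)² - 287*(-404)) - 1*(-133056) = (20580 + 163216 + 115948) + 133056 = 299744 + 133056 = 432800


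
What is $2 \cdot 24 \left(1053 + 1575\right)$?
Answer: $126144$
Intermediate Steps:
$2 \cdot 24 \left(1053 + 1575\right) = 48 \cdot 2628 = 126144$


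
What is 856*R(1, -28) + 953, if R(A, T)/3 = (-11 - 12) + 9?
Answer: -34999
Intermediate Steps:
R(A, T) = -42 (R(A, T) = 3*((-11 - 12) + 9) = 3*(-23 + 9) = 3*(-14) = -42)
856*R(1, -28) + 953 = 856*(-42) + 953 = -35952 + 953 = -34999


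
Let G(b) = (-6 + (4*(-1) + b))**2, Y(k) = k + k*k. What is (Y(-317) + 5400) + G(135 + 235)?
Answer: 235172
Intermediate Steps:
Y(k) = k + k**2
G(b) = (-10 + b)**2 (G(b) = (-6 + (-4 + b))**2 = (-10 + b)**2)
(Y(-317) + 5400) + G(135 + 235) = (-317*(1 - 317) + 5400) + (-10 + (135 + 235))**2 = (-317*(-316) + 5400) + (-10 + 370)**2 = (100172 + 5400) + 360**2 = 105572 + 129600 = 235172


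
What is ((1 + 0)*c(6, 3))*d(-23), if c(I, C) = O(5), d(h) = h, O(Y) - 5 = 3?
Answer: -184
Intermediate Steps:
O(Y) = 8 (O(Y) = 5 + 3 = 8)
c(I, C) = 8
((1 + 0)*c(6, 3))*d(-23) = ((1 + 0)*8)*(-23) = (1*8)*(-23) = 8*(-23) = -184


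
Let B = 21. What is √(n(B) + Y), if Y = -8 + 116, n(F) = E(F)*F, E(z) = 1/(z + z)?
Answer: √434/2 ≈ 10.416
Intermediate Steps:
E(z) = 1/(2*z)
n(F) = ½ (n(F) = (1/(2*F))*F = ½)
Y = 108
√(n(B) + Y) = √(½ + 108) = √(217/2) = √434/2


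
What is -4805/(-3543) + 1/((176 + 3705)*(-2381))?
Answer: 44401372562/32739661923 ≈ 1.3562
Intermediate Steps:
-4805/(-3543) + 1/((176 + 3705)*(-2381)) = -4805*(-1/3543) - 1/2381/3881 = 4805/3543 + (1/3881)*(-1/2381) = 4805/3543 - 1/9240661 = 44401372562/32739661923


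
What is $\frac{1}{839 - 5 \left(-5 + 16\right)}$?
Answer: $\frac{1}{784} \approx 0.0012755$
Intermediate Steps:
$\frac{1}{839 - 5 \left(-5 + 16\right)} = \frac{1}{839 - 55} = \frac{1}{784}$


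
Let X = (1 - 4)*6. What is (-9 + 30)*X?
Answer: -378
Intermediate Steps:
X = -18 (X = -3*6 = -18)
(-9 + 30)*X = (-9 + 30)*(-18) = 21*(-18) = -378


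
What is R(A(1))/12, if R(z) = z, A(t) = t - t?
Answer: 0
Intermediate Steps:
A(t) = 0
R(A(1))/12 = 0/12 = 0*(1/12) = 0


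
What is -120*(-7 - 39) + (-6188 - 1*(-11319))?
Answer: 10651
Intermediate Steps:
-120*(-7 - 39) + (-6188 - 1*(-11319)) = -120*(-46) + (-6188 + 11319) = 5520 + 5131 = 10651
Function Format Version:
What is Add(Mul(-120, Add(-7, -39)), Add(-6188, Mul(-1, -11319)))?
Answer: 10651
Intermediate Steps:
Add(Mul(-120, Add(-7, -39)), Add(-6188, Mul(-1, -11319))) = Add(Mul(-120, -46), Add(-6188, 11319)) = Add(5520, 5131) = 10651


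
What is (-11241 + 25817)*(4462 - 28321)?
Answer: -347768784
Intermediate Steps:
(-11241 + 25817)*(4462 - 28321) = 14576*(-23859) = -347768784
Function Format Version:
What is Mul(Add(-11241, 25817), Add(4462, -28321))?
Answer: -347768784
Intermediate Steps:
Mul(Add(-11241, 25817), Add(4462, -28321)) = Mul(14576, -23859) = -347768784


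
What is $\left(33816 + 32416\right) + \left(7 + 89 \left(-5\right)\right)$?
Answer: $65794$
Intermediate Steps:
$\left(33816 + 32416\right) + \left(7 + 89 \left(-5\right)\right) = 66232 + \left(7 - 445\right) = 66232 - 438 = 65794$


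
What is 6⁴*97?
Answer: 125712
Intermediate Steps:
6⁴*97 = 1296*97 = 125712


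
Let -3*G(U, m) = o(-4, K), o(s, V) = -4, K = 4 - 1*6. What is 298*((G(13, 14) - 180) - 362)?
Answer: -483356/3 ≈ -1.6112e+5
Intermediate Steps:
K = -2 (K = 4 - 6 = -2)
G(U, m) = 4/3 (G(U, m) = -⅓*(-4) = 4/3)
298*((G(13, 14) - 180) - 362) = 298*((4/3 - 180) - 362) = 298*(-536/3 - 362) = 298*(-1622/3) = -483356/3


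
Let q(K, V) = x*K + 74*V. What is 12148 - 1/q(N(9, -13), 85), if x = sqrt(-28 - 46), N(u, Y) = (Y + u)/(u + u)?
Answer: 526089225907/43306654 - 9*I*sqrt(74)/1602346198 ≈ 12148.0 - 4.8317e-8*I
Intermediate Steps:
N(u, Y) = (Y + u)/(2*u) (N(u, Y) = (Y + u)/((2*u)) = (Y + u)*(1/(2*u)) = (Y + u)/(2*u))
x = I*sqrt(74) (x = sqrt(-74) = I*sqrt(74) ≈ 8.6023*I)
q(K, V) = 74*V + I*K*sqrt(74) (q(K, V) = (I*sqrt(74))*K + 74*V = I*K*sqrt(74) + 74*V = 74*V + I*K*sqrt(74))
12148 - 1/q(N(9, -13), 85) = 12148 - 1/(74*85 + I*((1/2)*(-13 + 9)/9)*sqrt(74)) = 12148 - 1/(6290 + I*((1/2)*(1/9)*(-4))*sqrt(74)) = 12148 - 1/(6290 + I*(-2/9)*sqrt(74)) = 12148 - 1/(6290 - 2*I*sqrt(74)/9)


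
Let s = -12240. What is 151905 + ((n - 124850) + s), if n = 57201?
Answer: 72016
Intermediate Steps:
151905 + ((n - 124850) + s) = 151905 + ((57201 - 124850) - 12240) = 151905 + (-67649 - 12240) = 151905 - 79889 = 72016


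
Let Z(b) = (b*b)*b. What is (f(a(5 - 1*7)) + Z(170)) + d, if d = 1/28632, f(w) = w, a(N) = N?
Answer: 140668958737/28632 ≈ 4.9130e+6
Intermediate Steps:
d = 1/28632 ≈ 3.4926e-5
Z(b) = b³ (Z(b) = b²*b = b³)
(f(a(5 - 1*7)) + Z(170)) + d = ((5 - 1*7) + 170³) + 1/28632 = ((5 - 7) + 4913000) + 1/28632 = (-2 + 4913000) + 1/28632 = 4912998 + 1/28632 = 140668958737/28632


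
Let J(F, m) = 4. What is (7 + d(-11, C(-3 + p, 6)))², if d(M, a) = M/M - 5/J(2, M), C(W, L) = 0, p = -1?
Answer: 729/16 ≈ 45.563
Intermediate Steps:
d(M, a) = -¼ (d(M, a) = M/M - 5/4 = 1 - 5*¼ = 1 - 5/4 = -¼)
(7 + d(-11, C(-3 + p, 6)))² = (7 - ¼)² = (27/4)² = 729/16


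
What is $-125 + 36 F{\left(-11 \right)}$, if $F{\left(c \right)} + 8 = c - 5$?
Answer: $-989$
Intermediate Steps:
$F{\left(c \right)} = -13 + c$ ($F{\left(c \right)} = -8 + \left(c - 5\right) = -8 + \left(-5 + c\right) = -13 + c$)
$-125 + 36 F{\left(-11 \right)} = -125 + 36 \left(-13 - 11\right) = -125 + 36 \left(-24\right) = -125 - 864 = -989$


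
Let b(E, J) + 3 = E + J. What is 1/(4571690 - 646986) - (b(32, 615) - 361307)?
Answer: 1415495518753/3924704 ≈ 3.6066e+5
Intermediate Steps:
b(E, J) = -3 + E + J (b(E, J) = -3 + (E + J) = -3 + E + J)
1/(4571690 - 646986) - (b(32, 615) - 361307) = 1/(4571690 - 646986) - ((-3 + 32 + 615) - 361307) = 1/3924704 - (644 - 361307) = 1/3924704 - 1*(-360663) = 1/3924704 + 360663 = 1415495518753/3924704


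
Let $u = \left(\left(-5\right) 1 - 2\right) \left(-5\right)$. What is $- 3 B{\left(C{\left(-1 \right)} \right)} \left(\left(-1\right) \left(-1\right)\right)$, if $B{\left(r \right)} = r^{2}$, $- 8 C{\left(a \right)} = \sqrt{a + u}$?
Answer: $- \frac{51}{32} \approx -1.5938$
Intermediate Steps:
$u = 35$ ($u = \left(-5 - 2\right) \left(-5\right) = \left(-7\right) \left(-5\right) = 35$)
$C{\left(a \right)} = - \frac{\sqrt{35 + a}}{8}$ ($C{\left(a \right)} = - \frac{\sqrt{a + 35}}{8} = - \frac{\sqrt{35 + a}}{8}$)
$- 3 B{\left(C{\left(-1 \right)} \right)} \left(\left(-1\right) \left(-1\right)\right) = - 3 \left(- \frac{\sqrt{35 - 1}}{8}\right)^{2} \left(\left(-1\right) \left(-1\right)\right) = - 3 \left(- \frac{\sqrt{34}}{8}\right)^{2} \cdot 1 = \left(-3\right) \frac{17}{32} \cdot 1 = \left(- \frac{51}{32}\right) 1 = - \frac{51}{32}$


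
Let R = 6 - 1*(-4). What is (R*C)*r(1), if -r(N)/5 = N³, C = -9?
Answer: 450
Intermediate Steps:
r(N) = -5*N³
R = 10 (R = 6 + 4 = 10)
(R*C)*r(1) = (10*(-9))*(-5*1³) = -(-450) = -90*(-5) = 450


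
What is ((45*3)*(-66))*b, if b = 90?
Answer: -801900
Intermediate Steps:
((45*3)*(-66))*b = ((45*3)*(-66))*90 = (135*(-66))*90 = -8910*90 = -801900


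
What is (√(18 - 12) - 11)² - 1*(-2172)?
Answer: 2299 - 22*√6 ≈ 2245.1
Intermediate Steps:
(√(18 - 12) - 11)² - 1*(-2172) = (√6 - 11)² + 2172 = (-11 + √6)² + 2172 = 2172 + (-11 + √6)²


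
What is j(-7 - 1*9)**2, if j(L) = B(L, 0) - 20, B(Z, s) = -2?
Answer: 484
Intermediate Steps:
j(L) = -22 (j(L) = -2 - 20 = -22)
j(-7 - 1*9)**2 = (-22)**2 = 484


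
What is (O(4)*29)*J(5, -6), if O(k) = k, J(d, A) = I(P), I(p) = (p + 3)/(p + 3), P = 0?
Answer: 116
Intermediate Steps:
I(p) = 1 (I(p) = (3 + p)/(3 + p) = 1)
J(d, A) = 1
(O(4)*29)*J(5, -6) = (4*29)*1 = 116*1 = 116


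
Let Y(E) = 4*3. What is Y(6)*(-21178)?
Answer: -254136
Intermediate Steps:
Y(E) = 12
Y(6)*(-21178) = 12*(-21178) = -254136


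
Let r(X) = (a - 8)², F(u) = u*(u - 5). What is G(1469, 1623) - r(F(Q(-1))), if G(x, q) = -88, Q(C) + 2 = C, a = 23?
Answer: -313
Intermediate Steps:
Q(C) = -2 + C
F(u) = u*(-5 + u)
r(X) = 225 (r(X) = (23 - 8)² = 15² = 225)
G(1469, 1623) - r(F(Q(-1))) = -88 - 1*225 = -88 - 225 = -313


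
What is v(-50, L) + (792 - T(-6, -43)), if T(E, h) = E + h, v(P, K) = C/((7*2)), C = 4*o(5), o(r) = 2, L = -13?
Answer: 5891/7 ≈ 841.57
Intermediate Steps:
C = 8 (C = 4*2 = 8)
v(P, K) = 4/7 (v(P, K) = 8/((7*2)) = 8/14 = 8*(1/14) = 4/7)
v(-50, L) + (792 - T(-6, -43)) = 4/7 + (792 - (-6 - 43)) = 4/7 + (792 - 1*(-49)) = 4/7 + (792 + 49) = 4/7 + 841 = 5891/7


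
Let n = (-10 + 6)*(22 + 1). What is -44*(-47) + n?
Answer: 1976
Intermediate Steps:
n = -92 (n = -4*23 = -92)
-44*(-47) + n = -44*(-47) - 92 = 2068 - 92 = 1976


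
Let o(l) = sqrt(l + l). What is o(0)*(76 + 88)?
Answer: 0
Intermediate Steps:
o(l) = sqrt(2)*sqrt(l) (o(l) = sqrt(2*l) = sqrt(2)*sqrt(l))
o(0)*(76 + 88) = (sqrt(2)*sqrt(0))*(76 + 88) = (sqrt(2)*0)*164 = 0*164 = 0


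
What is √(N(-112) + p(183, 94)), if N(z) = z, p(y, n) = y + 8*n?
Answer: √823 ≈ 28.688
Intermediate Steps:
√(N(-112) + p(183, 94)) = √(-112 + (183 + 8*94)) = √(-112 + (183 + 752)) = √(-112 + 935) = √823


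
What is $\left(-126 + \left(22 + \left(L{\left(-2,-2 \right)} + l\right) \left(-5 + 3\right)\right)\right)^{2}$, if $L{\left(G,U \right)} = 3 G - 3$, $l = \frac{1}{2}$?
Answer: $7569$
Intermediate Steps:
$l = \frac{1}{2} \approx 0.5$
$L{\left(G,U \right)} = -3 + 3 G$
$\left(-126 + \left(22 + \left(L{\left(-2,-2 \right)} + l\right) \left(-5 + 3\right)\right)\right)^{2} = \left(-126 + \left(22 + \left(\left(-3 + 3 \left(-2\right)\right) + \frac{1}{2}\right) \left(-5 + 3\right)\right)\right)^{2} = \left(-126 + \left(22 + \left(\left(-3 - 6\right) + \frac{1}{2}\right) \left(-2\right)\right)\right)^{2} = \left(-126 + \left(22 + \left(-9 + \frac{1}{2}\right) \left(-2\right)\right)\right)^{2} = \left(-126 + \left(22 - -17\right)\right)^{2} = \left(-126 + \left(22 + 17\right)\right)^{2} = \left(-126 + 39\right)^{2} = \left(-87\right)^{2} = 7569$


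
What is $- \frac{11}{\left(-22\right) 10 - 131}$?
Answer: $\frac{11}{351} \approx 0.031339$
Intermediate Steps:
$- \frac{11}{\left(-22\right) 10 - 131} = - \frac{11}{-220 - 131} = - \frac{11}{-351} = \left(-11\right) \left(- \frac{1}{351}\right) = \frac{11}{351}$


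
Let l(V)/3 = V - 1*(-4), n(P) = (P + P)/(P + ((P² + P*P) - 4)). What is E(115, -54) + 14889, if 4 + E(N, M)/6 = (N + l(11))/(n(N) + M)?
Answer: 1330741425/89629 ≈ 14847.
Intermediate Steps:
n(P) = 2*P/(-4 + P + 2*P²) (n(P) = (2*P)/(P + ((P² + P²) - 4)) = (2*P)/(P + (2*P² - 4)) = (2*P)/(P + (-4 + 2*P²)) = (2*P)/(-4 + P + 2*P²) = 2*P/(-4 + P + 2*P²))
l(V) = 12 + 3*V (l(V) = 3*(V - 1*(-4)) = 3*(V + 4) = 3*(4 + V) = 12 + 3*V)
E(N, M) = -24 + 6*(45 + N)/(M + 2*N/(-4 + N + 2*N²)) (E(N, M) = -24 + 6*((N + (12 + 3*11))/(2*N/(-4 + N + 2*N²) + M)) = -24 + 6*((N + (12 + 33))/(M + 2*N/(-4 + N + 2*N²))) = -24 + 6*((N + 45)/(M + 2*N/(-4 + N + 2*N²))) = -24 + 6*((45 + N)/(M + 2*N/(-4 + N + 2*N²))) = -24 + 6*(45 + N)/(M + 2*N/(-4 + N + 2*N²)))
E(115, -54) + 14889 = 6*(-8*115 - (-45 - 1*115 + 4*(-54))*(-4 + 115 + 2*115²))/(2*115 - 54*(-4 + 115 + 2*115²)) + 14889 = 6*(-920 - (-45 - 115 - 216)*(-4 + 115 + 2*13225))/(230 - 54*(-4 + 115 + 2*13225)) + 14889 = 6*(-920 - 1*(-376)*(-4 + 115 + 26450))/(230 - 54*(-4 + 115 + 26450)) + 14889 = 6*(-920 - 1*(-376)*26561)/(230 - 54*26561) + 14889 = 6*(-920 + 9986936)/(230 - 1434294) + 14889 = 6*9986016/(-1434064) + 14889 = 6*(-1/1434064)*9986016 + 14889 = -3744756/89629 + 14889 = 1330741425/89629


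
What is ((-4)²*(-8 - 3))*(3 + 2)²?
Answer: -4400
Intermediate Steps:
((-4)²*(-8 - 3))*(3 + 2)² = (16*(-11))*5² = -176*25 = -4400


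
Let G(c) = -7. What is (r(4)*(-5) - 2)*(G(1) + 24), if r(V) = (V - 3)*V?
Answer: -374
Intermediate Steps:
r(V) = V*(-3 + V) (r(V) = (-3 + V)*V = V*(-3 + V))
(r(4)*(-5) - 2)*(G(1) + 24) = ((4*(-3 + 4))*(-5) - 2)*(-7 + 24) = ((4*1)*(-5) - 2)*17 = (4*(-5) - 2)*17 = (-20 - 2)*17 = -22*17 = -374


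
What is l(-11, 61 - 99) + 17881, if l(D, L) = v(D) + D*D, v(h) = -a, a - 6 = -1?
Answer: 17997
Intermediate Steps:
a = 5 (a = 6 - 1 = 5)
v(h) = -5 (v(h) = -1*5 = -5)
l(D, L) = -5 + D**2 (l(D, L) = -5 + D*D = -5 + D**2)
l(-11, 61 - 99) + 17881 = (-5 + (-11)**2) + 17881 = (-5 + 121) + 17881 = 116 + 17881 = 17997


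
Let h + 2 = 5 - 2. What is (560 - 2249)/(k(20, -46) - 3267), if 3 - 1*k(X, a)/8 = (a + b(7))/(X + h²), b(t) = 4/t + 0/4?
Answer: 82761/158059 ≈ 0.52361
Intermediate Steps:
b(t) = 4/t (b(t) = 4/t + 0*(¼) = 4/t + 0 = 4/t)
h = 1 (h = -2 + (5 - 2) = -2 + 3 = 1)
k(X, a) = 24 - 8*(4/7 + a)/(1 + X) (k(X, a) = 24 - 8*(a + 4/7)/(X + 1²) = 24 - 8*(a + 4*(⅐))/(X + 1) = 24 - 8*(a + 4/7)/(1 + X) = 24 - 8*(4/7 + a)/(1 + X))
(560 - 2249)/(k(20, -46) - 3267) = (560 - 2249)/(8*(17 - 7*(-46) + 21*20)/(7*(1 + 20)) - 3267) = -1689/((8/7)*(17 + 322 + 420)/21 - 3267) = -1689/((8/7)*(1/21)*759 - 3267) = -1689/(2024/49 - 3267) = -1689/(-158059/49) = -1689*(-49/158059) = 82761/158059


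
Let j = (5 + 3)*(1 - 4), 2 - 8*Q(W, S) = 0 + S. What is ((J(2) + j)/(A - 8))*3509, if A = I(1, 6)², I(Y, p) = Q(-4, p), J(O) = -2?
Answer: 364936/31 ≈ 11772.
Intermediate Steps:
Q(W, S) = ¼ - S/8 (Q(W, S) = ¼ - (0 + S)/8 = ¼ - S/8)
I(Y, p) = ¼ - p/8
A = ¼ (A = (¼ - ⅛*6)² = (¼ - ¾)² = (-½)² = ¼ ≈ 0.25000)
j = -24 (j = 8*(-3) = -24)
((J(2) + j)/(A - 8))*3509 = ((-2 - 24)/(¼ - 8))*3509 = -26/(-31/4)*3509 = -26*(-4/31)*3509 = (104/31)*3509 = 364936/31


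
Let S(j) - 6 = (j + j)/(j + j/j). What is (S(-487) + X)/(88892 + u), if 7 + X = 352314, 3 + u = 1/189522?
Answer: 1802828993668/454853368593 ≈ 3.9635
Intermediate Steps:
u = -568565/189522 (u = -3 + 1/189522 = -568565/189522 ≈ -3.0000)
X = 352307 (X = -7 + 352314 = 352307)
S(j) = 6 + 2*j/(1 + j) (S(j) = 6 + (j + j)/(j + j/j) = 6 + (2*j)/(j + 1) = 6 + (2*j)/(1 + j) = 6 + 2*j/(1 + j))
(S(-487) + X)/(88892 + u) = (2*(3 + 4*(-487))/(1 - 487) + 352307)/(88892 - 568565/189522) = (2*(3 - 1948)/(-486) + 352307)/(16846421059/189522) = (2*(-1/486)*(-1945) + 352307)*(189522/16846421059) = (1945/243 + 352307)*(189522/16846421059) = (85612546/243)*(189522/16846421059) = 1802828993668/454853368593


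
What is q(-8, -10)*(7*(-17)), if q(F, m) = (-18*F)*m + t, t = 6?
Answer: 170646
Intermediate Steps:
q(F, m) = 6 - 18*F*m (q(F, m) = (-18*F)*m + 6 = -18*F*m + 6 = 6 - 18*F*m)
q(-8, -10)*(7*(-17)) = (6 - 18*(-8)*(-10))*(7*(-17)) = (6 - 1440)*(-119) = -1434*(-119) = 170646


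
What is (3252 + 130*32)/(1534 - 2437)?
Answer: -7412/903 ≈ -8.2082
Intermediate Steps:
(3252 + 130*32)/(1534 - 2437) = (3252 + 4160)/(-903) = 7412*(-1/903) = -7412/903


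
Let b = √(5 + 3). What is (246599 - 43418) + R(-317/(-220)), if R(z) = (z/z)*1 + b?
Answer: 203182 + 2*√2 ≈ 2.0318e+5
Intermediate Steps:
b = 2*√2 (b = √8 = 2*√2 ≈ 2.8284)
R(z) = 1 + 2*√2 (R(z) = (z/z)*1 + 2*√2 = 1*1 + 2*√2 = 1 + 2*√2)
(246599 - 43418) + R(-317/(-220)) = (246599 - 43418) + (1 + 2*√2) = 203181 + (1 + 2*√2) = 203182 + 2*√2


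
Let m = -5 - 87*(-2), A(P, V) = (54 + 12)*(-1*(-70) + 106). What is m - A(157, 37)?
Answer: -11447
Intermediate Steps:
A(P, V) = 11616 (A(P, V) = 66*(70 + 106) = 66*176 = 11616)
m = 169 (m = -5 + 174 = 169)
m - A(157, 37) = 169 - 1*11616 = 169 - 11616 = -11447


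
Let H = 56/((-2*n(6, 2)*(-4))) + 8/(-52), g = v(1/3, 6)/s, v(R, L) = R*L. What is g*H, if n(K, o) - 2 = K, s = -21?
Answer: -25/364 ≈ -0.068681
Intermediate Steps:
n(K, o) = 2 + K
v(R, L) = L*R
g = -2/21 (g = (6/3)/(-21) = (6*(⅓))*(-1/21) = 2*(-1/21) = -2/21 ≈ -0.095238)
H = 75/104 (H = 56/((-2*(2 + 6)*(-4))) + 8/(-52) = 56/((-2*8*(-4))) + 8*(-1/52) = 56/((-16*(-4))) - 2/13 = 56/64 - 2/13 = 56*(1/64) - 2/13 = 7/8 - 2/13 = 75/104 ≈ 0.72115)
g*H = -2/21*75/104 = -25/364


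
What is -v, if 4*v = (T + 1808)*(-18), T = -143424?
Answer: -637272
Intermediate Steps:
v = 637272 (v = ((-143424 + 1808)*(-18))/4 = (-141616*(-18))/4 = (¼)*2549088 = 637272)
-v = -1*637272 = -637272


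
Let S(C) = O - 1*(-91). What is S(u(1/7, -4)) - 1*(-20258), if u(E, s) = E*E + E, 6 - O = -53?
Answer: 20408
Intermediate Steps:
O = 59 (O = 6 - 1*(-53) = 6 + 53 = 59)
u(E, s) = E + E² (u(E, s) = E² + E = E + E²)
S(C) = 150 (S(C) = 59 - 1*(-91) = 59 + 91 = 150)
S(u(1/7, -4)) - 1*(-20258) = 150 - 1*(-20258) = 150 + 20258 = 20408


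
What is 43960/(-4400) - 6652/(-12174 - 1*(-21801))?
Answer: -11311793/1058970 ≈ -10.682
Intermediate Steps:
43960/(-4400) - 6652/(-12174 - 1*(-21801)) = 43960*(-1/4400) - 6652/(-12174 + 21801) = -1099/110 - 6652/9627 = -11311793/1058970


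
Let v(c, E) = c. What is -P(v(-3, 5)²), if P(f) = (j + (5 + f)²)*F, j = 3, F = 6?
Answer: -1194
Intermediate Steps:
P(f) = 18 + 6*(5 + f)² (P(f) = (3 + (5 + f)²)*6 = 18 + 6*(5 + f)²)
-P(v(-3, 5)²) = -(18 + 6*(5 + (-3)²)²) = -(18 + 6*(5 + 9)²) = -(18 + 6*14²) = -(18 + 6*196) = -(18 + 1176) = -1*1194 = -1194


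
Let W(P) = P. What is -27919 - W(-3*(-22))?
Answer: -27985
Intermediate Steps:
-27919 - W(-3*(-22)) = -27919 - (-3)*(-22) = -27919 - 1*66 = -27919 - 66 = -27985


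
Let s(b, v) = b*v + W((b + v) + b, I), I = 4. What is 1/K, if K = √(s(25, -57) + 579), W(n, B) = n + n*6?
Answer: -I*√895/895 ≈ -0.033426*I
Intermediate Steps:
W(n, B) = 7*n (W(n, B) = n + 6*n = 7*n)
s(b, v) = 7*v + 14*b + b*v (s(b, v) = b*v + 7*((b + v) + b) = b*v + 7*(v + 2*b) = b*v + (7*v + 14*b) = 7*v + 14*b + b*v)
K = I*√895 (K = √((7*(-57) + 14*25 + 25*(-57)) + 579) = √((-399 + 350 - 1425) + 579) = √(-1474 + 579) = √(-895) = I*√895 ≈ 29.917*I)
1/K = 1/(I*√895) = -I*√895/895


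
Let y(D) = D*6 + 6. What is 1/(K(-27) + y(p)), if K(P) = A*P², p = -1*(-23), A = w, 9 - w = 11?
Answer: -1/1314 ≈ -0.00076103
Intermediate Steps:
w = -2 (w = 9 - 1*11 = 9 - 11 = -2)
A = -2
p = 23
y(D) = 6 + 6*D (y(D) = 6*D + 6 = 6 + 6*D)
K(P) = -2*P²
1/(K(-27) + y(p)) = 1/(-2*(-27)² + (6 + 6*23)) = 1/(-2*729 + (6 + 138)) = 1/(-1458 + 144) = 1/(-1314) = -1/1314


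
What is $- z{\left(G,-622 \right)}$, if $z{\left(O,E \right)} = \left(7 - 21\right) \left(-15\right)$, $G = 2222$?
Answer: $-210$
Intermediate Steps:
$z{\left(O,E \right)} = 210$ ($z{\left(O,E \right)} = \left(-14\right) \left(-15\right) = 210$)
$- z{\left(G,-622 \right)} = \left(-1\right) 210 = -210$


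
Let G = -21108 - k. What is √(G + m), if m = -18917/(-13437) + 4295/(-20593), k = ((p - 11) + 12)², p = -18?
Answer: I*√182024525854321936739/92236047 ≈ 146.27*I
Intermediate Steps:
k = 289 (k = ((-18 - 11) + 12)² = (-29 + 12)² = (-17)² = 289)
m = 331845866/276708141 (m = -18917*(-1/13437) + 4295*(-1/20593) = 18917/13437 - 4295/20593 = 331845866/276708141 ≈ 1.1993)
G = -21397 (G = -21108 - 1*289 = -21108 - 289 = -21397)
√(G + m) = √(-21397 + 331845866/276708141) = √(-5920392247111/276708141) = I*√182024525854321936739/92236047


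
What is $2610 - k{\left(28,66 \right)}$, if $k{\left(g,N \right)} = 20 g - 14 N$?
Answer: $2974$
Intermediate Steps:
$k{\left(g,N \right)} = - 14 N + 20 g$
$2610 - k{\left(28,66 \right)} = 2610 - \left(\left(-14\right) 66 + 20 \cdot 28\right) = 2610 - \left(-924 + 560\right) = 2610 - -364 = 2610 + 364 = 2974$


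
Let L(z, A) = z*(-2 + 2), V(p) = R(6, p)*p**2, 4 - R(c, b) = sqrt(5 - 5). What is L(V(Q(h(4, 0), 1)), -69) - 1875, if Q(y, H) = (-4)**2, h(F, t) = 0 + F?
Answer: -1875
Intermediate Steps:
h(F, t) = F
Q(y, H) = 16
R(c, b) = 4 (R(c, b) = 4 - sqrt(5 - 5) = 4 - sqrt(0) = 4 - 1*0 = 4 + 0 = 4)
V(p) = 4*p**2
L(z, A) = 0 (L(z, A) = z*0 = 0)
L(V(Q(h(4, 0), 1)), -69) - 1875 = 0 - 1875 = -1875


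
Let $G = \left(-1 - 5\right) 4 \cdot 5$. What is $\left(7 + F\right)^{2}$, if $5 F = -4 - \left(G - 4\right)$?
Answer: $961$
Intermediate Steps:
$G = -120$ ($G = \left(-1 - 5\right) 4 \cdot 5 = \left(-6\right) 4 \cdot 5 = \left(-24\right) 5 = -120$)
$F = 24$ ($F = \frac{-4 - \left(-120 - 4\right)}{5} = \frac{-4 - -124}{5} = \frac{-4 + 124}{5} = \frac{1}{5} \cdot 120 = 24$)
$\left(7 + F\right)^{2} = \left(7 + 24\right)^{2} = 31^{2} = 961$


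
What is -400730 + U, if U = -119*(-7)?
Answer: -399897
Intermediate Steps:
U = 833
-400730 + U = -400730 + 833 = -399897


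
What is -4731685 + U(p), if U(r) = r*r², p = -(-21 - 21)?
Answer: -4657597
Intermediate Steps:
p = 42 (p = -1*(-42) = 42)
U(r) = r³
-4731685 + U(p) = -4731685 + 42³ = -4731685 + 74088 = -4657597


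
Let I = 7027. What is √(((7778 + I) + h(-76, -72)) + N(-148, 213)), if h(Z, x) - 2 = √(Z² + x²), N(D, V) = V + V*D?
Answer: 2*√(-4126 + √685) ≈ 128.06*I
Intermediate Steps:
N(D, V) = V + D*V
h(Z, x) = 2 + √(Z² + x²)
√(((7778 + I) + h(-76, -72)) + N(-148, 213)) = √(((7778 + 7027) + (2 + √((-76)² + (-72)²))) + 213*(1 - 148)) = √((14805 + (2 + √(5776 + 5184))) + 213*(-147)) = √((14805 + (2 + √10960)) - 31311) = √((14805 + (2 + 4*√685)) - 31311) = √((14807 + 4*√685) - 31311) = √(-16504 + 4*√685)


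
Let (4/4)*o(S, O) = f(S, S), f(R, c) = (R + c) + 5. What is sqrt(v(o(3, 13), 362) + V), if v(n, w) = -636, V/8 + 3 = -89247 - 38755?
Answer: 2*I*sqrt(256169) ≈ 1012.3*I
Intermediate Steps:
f(R, c) = 5 + R + c
o(S, O) = 5 + 2*S (o(S, O) = 5 + S + S = 5 + 2*S)
V = -1024040 (V = -24 + 8*(-89247 - 38755) = -24 + 8*(-128002) = -24 - 1024016 = -1024040)
sqrt(v(o(3, 13), 362) + V) = sqrt(-636 - 1024040) = sqrt(-1024676) = 2*I*sqrt(256169)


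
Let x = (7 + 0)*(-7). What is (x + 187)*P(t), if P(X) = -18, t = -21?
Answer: -2484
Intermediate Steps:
x = -49 (x = 7*(-7) = -49)
(x + 187)*P(t) = (-49 + 187)*(-18) = 138*(-18) = -2484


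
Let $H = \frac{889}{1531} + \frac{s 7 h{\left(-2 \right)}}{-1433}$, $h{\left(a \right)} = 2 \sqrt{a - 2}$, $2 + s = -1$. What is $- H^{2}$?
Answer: $- \frac{1606376491153}{4813298129929} - \frac{149352 i}{2193923} \approx -0.33374 - 0.068075 i$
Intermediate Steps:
$s = -3$ ($s = -2 - 1 = -3$)
$h{\left(a \right)} = 2 \sqrt{-2 + a}$
$H = \frac{889}{1531} + \frac{84 i}{1433}$ ($H = \frac{889}{1531} + \frac{\left(-3\right) 7 \cdot 2 \sqrt{-2 - 2}}{-1433} = 889 \cdot \frac{1}{1531} + - 21 \cdot 2 \sqrt{-4} \left(- \frac{1}{1433}\right) = \frac{889}{1531} + - 21 \cdot 2 \cdot 2 i \left(- \frac{1}{1433}\right) = \frac{889}{1531} + - 21 \cdot 4 i \left(- \frac{1}{1433}\right) = \frac{889}{1531} + - 84 i \left(- \frac{1}{1433}\right) = \frac{889}{1531} + \frac{84 i}{1433} \approx 0.58067 + 0.058618 i$)
$- H^{2} = - \left(\frac{889}{1531} + \frac{84 i}{1433}\right)^{2}$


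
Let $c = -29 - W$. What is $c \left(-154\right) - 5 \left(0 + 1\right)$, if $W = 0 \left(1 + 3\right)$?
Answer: $4461$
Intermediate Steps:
$W = 0$ ($W = 0 \cdot 4 = 0$)
$c = -29$ ($c = -29 - 0 = -29 + 0 = -29$)
$c \left(-154\right) - 5 \left(0 + 1\right) = \left(-29\right) \left(-154\right) - 5 \left(0 + 1\right) = 4466 - 5 = 4461$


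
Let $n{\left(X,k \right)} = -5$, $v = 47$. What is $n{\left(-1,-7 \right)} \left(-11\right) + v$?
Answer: $102$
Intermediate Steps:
$n{\left(-1,-7 \right)} \left(-11\right) + v = \left(-5\right) \left(-11\right) + 47 = 55 + 47 = 102$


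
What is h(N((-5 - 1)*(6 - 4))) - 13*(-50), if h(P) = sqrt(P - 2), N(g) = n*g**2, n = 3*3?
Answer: 650 + sqrt(1294) ≈ 685.97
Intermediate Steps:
n = 9
N(g) = 9*g**2
h(P) = sqrt(-2 + P)
h(N((-5 - 1)*(6 - 4))) - 13*(-50) = sqrt(-2 + 9*((-5 - 1)*(6 - 4))**2) - 13*(-50) = sqrt(-2 + 9*(-6*2)**2) + 650 = sqrt(-2 + 9*(-12)**2) + 650 = sqrt(-2 + 9*144) + 650 = sqrt(-2 + 1296) + 650 = sqrt(1294) + 650 = 650 + sqrt(1294)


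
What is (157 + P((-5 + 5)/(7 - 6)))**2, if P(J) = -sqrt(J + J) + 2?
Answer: 25281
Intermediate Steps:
P(J) = 2 - sqrt(2)*sqrt(J) (P(J) = -sqrt(2*J) + 2 = -sqrt(2)*sqrt(J) + 2 = 2 - sqrt(2)*sqrt(J))
(157 + P((-5 + 5)/(7 - 6)))**2 = (157 + (2 - sqrt(2)*sqrt((-5 + 5)/(7 - 6))))**2 = (157 + (2 - sqrt(2)*sqrt(0/1)))**2 = (157 + (2 - sqrt(2)*sqrt(0*1)))**2 = (157 + (2 - sqrt(2)*sqrt(0)))**2 = (157 + (2 - 1*sqrt(2)*0))**2 = (157 + (2 + 0))**2 = (157 + 2)**2 = 159**2 = 25281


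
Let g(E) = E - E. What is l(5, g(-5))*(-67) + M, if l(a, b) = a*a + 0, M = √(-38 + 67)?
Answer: -1675 + √29 ≈ -1669.6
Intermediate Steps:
g(E) = 0
M = √29 ≈ 5.3852
l(a, b) = a² (l(a, b) = a² + 0 = a²)
l(5, g(-5))*(-67) + M = 5²*(-67) + √29 = 25*(-67) + √29 = -1675 + √29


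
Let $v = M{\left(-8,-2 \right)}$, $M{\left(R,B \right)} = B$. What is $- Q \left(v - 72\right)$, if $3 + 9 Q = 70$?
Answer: $\frac{4958}{9} \approx 550.89$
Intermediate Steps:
$Q = \frac{67}{9}$ ($Q = - \frac{1}{3} + \frac{1}{9} \cdot 70 = - \frac{1}{3} + \frac{70}{9} = \frac{67}{9} \approx 7.4444$)
$v = -2$
$- Q \left(v - 72\right) = - \frac{67 \left(-2 - 72\right)}{9} = - \frac{67 \left(-74\right)}{9} = \left(-1\right) \left(- \frac{4958}{9}\right) = \frac{4958}{9}$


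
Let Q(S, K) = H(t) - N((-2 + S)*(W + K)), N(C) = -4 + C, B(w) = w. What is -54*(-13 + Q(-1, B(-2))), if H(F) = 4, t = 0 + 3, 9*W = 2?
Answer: 558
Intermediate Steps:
W = 2/9 (W = (⅑)*2 = 2/9 ≈ 0.22222)
t = 3
Q(S, K) = 8 - (-2 + S)*(2/9 + K) (Q(S, K) = 4 - (-4 + (-2 + S)*(2/9 + K)) = 4 + (4 - (-2 + S)*(2/9 + K)) = 8 - (-2 + S)*(2/9 + K))
-54*(-13 + Q(-1, B(-2))) = -54*(-13 + (76/9 + 2*(-2) - 2/9*(-1) - 1*(-2)*(-1))) = -54*(-13 + (76/9 - 4 + 2/9 - 2)) = -54*(-13 + 8/3) = -54*(-31/3) = 558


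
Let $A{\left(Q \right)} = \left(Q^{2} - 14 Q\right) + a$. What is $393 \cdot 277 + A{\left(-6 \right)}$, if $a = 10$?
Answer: $108991$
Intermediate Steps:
$A{\left(Q \right)} = 10 + Q^{2} - 14 Q$ ($A{\left(Q \right)} = \left(Q^{2} - 14 Q\right) + 10 = 10 + Q^{2} - 14 Q$)
$393 \cdot 277 + A{\left(-6 \right)} = 393 \cdot 277 + \left(10 + \left(-6\right)^{2} - -84\right) = 108861 + \left(10 + 36 + 84\right) = 108861 + 130 = 108991$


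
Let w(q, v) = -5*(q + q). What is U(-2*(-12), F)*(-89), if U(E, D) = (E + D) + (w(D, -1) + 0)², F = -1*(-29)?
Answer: -7489617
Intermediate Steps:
F = 29
w(q, v) = -10*q
U(E, D) = D + E + 100*D² (U(E, D) = (E + D) + (-10*D + 0)² = (D + E) + (-10*D)² = (D + E) + 100*D² = D + E + 100*D²)
U(-2*(-12), F)*(-89) = (29 - 2*(-12) + 100*29²)*(-89) = (29 + 24 + 100*841)*(-89) = (29 + 24 + 84100)*(-89) = 84153*(-89) = -7489617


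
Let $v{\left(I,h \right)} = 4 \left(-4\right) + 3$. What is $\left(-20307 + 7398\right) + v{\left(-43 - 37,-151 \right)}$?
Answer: $-12922$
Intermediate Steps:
$v{\left(I,h \right)} = -13$ ($v{\left(I,h \right)} = -16 + 3 = -13$)
$\left(-20307 + 7398\right) + v{\left(-43 - 37,-151 \right)} = \left(-20307 + 7398\right) - 13 = -12909 - 13 = -12922$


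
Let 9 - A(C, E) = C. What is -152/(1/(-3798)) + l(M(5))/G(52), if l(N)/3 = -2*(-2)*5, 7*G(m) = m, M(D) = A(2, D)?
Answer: 7504953/13 ≈ 5.7730e+5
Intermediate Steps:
A(C, E) = 9 - C
M(D) = 7 (M(D) = 9 - 1*2 = 9 - 2 = 7)
G(m) = m/7
l(N) = 60 (l(N) = 3*(-2*(-2)*5) = 3*(4*5) = 3*20 = 60)
-152/(1/(-3798)) + l(M(5))/G(52) = -152/(1/(-3798)) + 60/(((1/7)*52)) = -152/(-1/3798) + 60/(52/7) = -152*(-3798) + 60*(7/52) = 577296 + 105/13 = 7504953/13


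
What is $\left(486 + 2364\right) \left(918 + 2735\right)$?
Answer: $10411050$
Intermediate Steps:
$\left(486 + 2364\right) \left(918 + 2735\right) = 2850 \cdot 3653 = 10411050$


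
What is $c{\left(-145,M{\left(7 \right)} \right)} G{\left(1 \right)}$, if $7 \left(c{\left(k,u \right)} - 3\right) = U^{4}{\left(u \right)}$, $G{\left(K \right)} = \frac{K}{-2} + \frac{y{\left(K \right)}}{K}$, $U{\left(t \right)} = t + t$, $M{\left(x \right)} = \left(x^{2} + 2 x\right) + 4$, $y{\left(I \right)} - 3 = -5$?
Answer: $- \frac{1612089785}{14} \approx -1.1515 \cdot 10^{8}$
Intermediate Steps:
$y{\left(I \right)} = -2$ ($y{\left(I \right)} = 3 - 5 = -2$)
$M{\left(x \right)} = 4 + x^{2} + 2 x$
$U{\left(t \right)} = 2 t$
$G{\left(K \right)} = - \frac{2}{K} - \frac{K}{2}$ ($G{\left(K \right)} = \frac{K}{-2} - \frac{2}{K} = K \left(- \frac{1}{2}\right) - \frac{2}{K} = - \frac{K}{2} - \frac{2}{K} = - \frac{2}{K} - \frac{K}{2}$)
$c{\left(k,u \right)} = 3 + \frac{16 u^{4}}{7}$ ($c{\left(k,u \right)} = 3 + \frac{\left(2 u\right)^{4}}{7} = 3 + \frac{16 u^{4}}{7}$)
$c{\left(-145,M{\left(7 \right)} \right)} G{\left(1 \right)} = \left(3 + \frac{16 \left(4 + 7^{2} + 2 \cdot 7\right)^{4}}{7}\right) \left(- \frac{2}{1} - \frac{1}{2}\right) = \left(3 + \frac{16 \left(4 + 49 + 14\right)^{4}}{7}\right) \left(\left(-2\right) 1 - \frac{1}{2}\right) = \left(3 + \frac{16 \cdot 67^{4}}{7}\right) \left(-2 - \frac{1}{2}\right) = \left(3 + \frac{16}{7} \cdot 20151121\right) \left(- \frac{5}{2}\right) = \left(3 + \frac{322417936}{7}\right) \left(- \frac{5}{2}\right) = \frac{322417957}{7} \left(- \frac{5}{2}\right) = - \frac{1612089785}{14}$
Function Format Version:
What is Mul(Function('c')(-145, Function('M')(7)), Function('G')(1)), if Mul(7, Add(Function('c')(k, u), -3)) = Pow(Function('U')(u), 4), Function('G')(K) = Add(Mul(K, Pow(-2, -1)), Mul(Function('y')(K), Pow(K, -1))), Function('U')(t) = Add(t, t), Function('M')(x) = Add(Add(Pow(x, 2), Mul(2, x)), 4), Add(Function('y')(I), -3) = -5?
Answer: Rational(-1612089785, 14) ≈ -1.1515e+8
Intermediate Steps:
Function('y')(I) = -2 (Function('y')(I) = Add(3, -5) = -2)
Function('M')(x) = Add(4, Pow(x, 2), Mul(2, x))
Function('U')(t) = Mul(2, t)
Function('G')(K) = Add(Mul(-2, Pow(K, -1)), Mul(Rational(-1, 2), K)) (Function('G')(K) = Add(Mul(K, Pow(-2, -1)), Mul(-2, Pow(K, -1))) = Add(Mul(K, Rational(-1, 2)), Mul(-2, Pow(K, -1))) = Add(Mul(Rational(-1, 2), K), Mul(-2, Pow(K, -1))) = Add(Mul(-2, Pow(K, -1)), Mul(Rational(-1, 2), K)))
Function('c')(k, u) = Add(3, Mul(Rational(16, 7), Pow(u, 4))) (Function('c')(k, u) = Add(3, Mul(Rational(1, 7), Pow(Mul(2, u), 4))) = Add(3, Mul(Rational(1, 7), Mul(16, Pow(u, 4)))) = Add(3, Mul(Rational(16, 7), Pow(u, 4))))
Mul(Function('c')(-145, Function('M')(7)), Function('G')(1)) = Mul(Add(3, Mul(Rational(16, 7), Pow(Add(4, Pow(7, 2), Mul(2, 7)), 4))), Add(Mul(-2, Pow(1, -1)), Mul(Rational(-1, 2), 1))) = Mul(Add(3, Mul(Rational(16, 7), Pow(Add(4, 49, 14), 4))), Add(Mul(-2, 1), Rational(-1, 2))) = Mul(Add(3, Mul(Rational(16, 7), Pow(67, 4))), Add(-2, Rational(-1, 2))) = Mul(Add(3, Mul(Rational(16, 7), 20151121)), Rational(-5, 2)) = Mul(Add(3, Rational(322417936, 7)), Rational(-5, 2)) = Mul(Rational(322417957, 7), Rational(-5, 2)) = Rational(-1612089785, 14)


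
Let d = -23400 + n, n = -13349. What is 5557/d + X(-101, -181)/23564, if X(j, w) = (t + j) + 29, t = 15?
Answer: -133039841/865953436 ≈ -0.15363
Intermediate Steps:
X(j, w) = 44 + j (X(j, w) = (15 + j) + 29 = 44 + j)
d = -36749 (d = -23400 - 13349 = -36749)
5557/d + X(-101, -181)/23564 = 5557/(-36749) + (44 - 101)/23564 = 5557*(-1/36749) - 57*1/23564 = -5557/36749 - 57/23564 = -133039841/865953436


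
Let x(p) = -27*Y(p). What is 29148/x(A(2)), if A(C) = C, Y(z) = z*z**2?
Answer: -2429/18 ≈ -134.94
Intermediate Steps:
Y(z) = z**3
x(p) = -27*p**3
29148/x(A(2)) = 29148/((-27*2**3)) = 29148/((-27*8)) = 29148/(-216) = 29148*(-1/216) = -2429/18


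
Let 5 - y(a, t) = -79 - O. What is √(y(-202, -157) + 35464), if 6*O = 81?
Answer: √142246/2 ≈ 188.58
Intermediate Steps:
O = 27/2 (O = (⅙)*81 = 27/2 ≈ 13.500)
y(a, t) = 195/2 (y(a, t) = 5 - (-79 - 1*27/2) = 5 - (-79 - 27/2) = 5 - 1*(-185/2) = 5 + 185/2 = 195/2)
√(y(-202, -157) + 35464) = √(195/2 + 35464) = √(71123/2) = √142246/2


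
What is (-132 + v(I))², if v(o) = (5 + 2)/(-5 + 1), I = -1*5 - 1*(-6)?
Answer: 286225/16 ≈ 17889.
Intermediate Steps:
I = 1 (I = -5 + 6 = 1)
v(o) = -7/4 (v(o) = 7/(-4) = 7*(-¼) = -7/4)
(-132 + v(I))² = (-132 - 7/4)² = (-535/4)² = 286225/16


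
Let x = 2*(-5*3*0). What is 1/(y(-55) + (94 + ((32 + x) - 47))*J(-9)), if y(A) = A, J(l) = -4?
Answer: -1/371 ≈ -0.0026954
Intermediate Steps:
x = 0 (x = 2*(-15*0) = 2*0 = 0)
1/(y(-55) + (94 + ((32 + x) - 47))*J(-9)) = 1/(-55 + (94 + ((32 + 0) - 47))*(-4)) = 1/(-55 + (94 + (32 - 47))*(-4)) = 1/(-55 + (94 - 15)*(-4)) = 1/(-55 + 79*(-4)) = 1/(-55 - 316) = 1/(-371) = -1/371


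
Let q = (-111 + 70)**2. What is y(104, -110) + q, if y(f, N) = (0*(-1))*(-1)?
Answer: 1681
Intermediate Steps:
y(f, N) = 0 (y(f, N) = 0*(-1) = 0)
q = 1681 (q = (-41)**2 = 1681)
y(104, -110) + q = 0 + 1681 = 1681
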